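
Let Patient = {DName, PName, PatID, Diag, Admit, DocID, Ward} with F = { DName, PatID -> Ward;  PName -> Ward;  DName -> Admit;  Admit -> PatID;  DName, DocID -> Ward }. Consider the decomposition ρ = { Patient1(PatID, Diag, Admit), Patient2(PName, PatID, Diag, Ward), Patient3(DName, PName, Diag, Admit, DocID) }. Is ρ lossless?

Chase test. Columns are DName, PName, PatID, Diag, Admit, DocID, Ward; row i has aⱼ where attribute j ∈ Patienti, else bᵢⱼ.
Initial tableau (one row per fragment):
  row 1: b11 b12 a3 a4 a5 b16 b17
  row 2: b21 a2 a3 a4 b25 b26 a7
  row 3: a1 a2 b33 a4 a5 a6 b37
Rows 2 and 3 agree on PName; apply PName→Ward and equate their Ward entries.
Rows 1 and 3 agree on Admit; apply Admit→PatID and equate their PatID entries.
Row 3 is now all distinguished symbols — the join is lossless.

Yes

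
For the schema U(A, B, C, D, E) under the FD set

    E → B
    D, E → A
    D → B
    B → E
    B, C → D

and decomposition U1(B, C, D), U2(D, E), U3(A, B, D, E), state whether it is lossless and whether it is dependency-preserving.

Lossless test (chase): Rows 2 and 3 agree on E; apply E→B and equate their B entries. Rows 2 and 3 agree on D, E; apply D, E→A and equate their A entries. Rows 1 and 2 agree on B; apply B→E and equate their E entries. Rows 1 and 2 agree on D, E; apply D, E→A and equate their A entries. Row 1 is now all distinguished symbols — the join is lossless.
Dependency preservation: every FD's attributes lie within a single fragment, so each can be enforced locally — preserved.

lossless and dependency-preserving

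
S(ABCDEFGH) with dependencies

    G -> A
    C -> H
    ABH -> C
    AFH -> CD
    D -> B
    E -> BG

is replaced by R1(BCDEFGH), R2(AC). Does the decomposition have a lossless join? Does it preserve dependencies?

lossy and not dependency-preserving

Lossless test: (C)⁺ = {CH}, which is a superkey of neither fragment — lossy.
Dependency preservation: the restricted closure of {G} across the fragments never reaches {A}, so G → A cannot be enforced without a join — not preserved.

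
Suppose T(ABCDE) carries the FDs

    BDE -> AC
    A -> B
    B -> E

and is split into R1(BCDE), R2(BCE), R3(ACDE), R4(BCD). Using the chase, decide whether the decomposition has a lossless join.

No

Chase test. Columns are ABCDE; row i has aⱼ where attribute j ∈ Ri, else bᵢⱼ.
Initial tableau (one row per fragment):
  row 1: b11 a2 a3 a4 a5
  row 2: b21 a2 a3 b24 a5
  row 3: a1 b32 a3 a4 a5
  row 4: b41 a2 a3 a4 b45
Rows 1 and 4 agree on B; apply B→E and equate their E entries.
Rows 1 and 4 agree on BDE; apply BDE→AC and equate their AC entries.
No row becomes fully distinguished — the join is lossy.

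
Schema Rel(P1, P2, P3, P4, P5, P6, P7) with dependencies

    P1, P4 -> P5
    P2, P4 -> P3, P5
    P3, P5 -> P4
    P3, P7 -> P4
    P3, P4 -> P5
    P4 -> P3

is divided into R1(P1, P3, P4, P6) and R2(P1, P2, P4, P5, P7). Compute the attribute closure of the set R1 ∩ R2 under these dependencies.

R1 ∩ R2 = {P1, P4}.
P1, P4 → P5 applies, adding P5
P4 → P3 applies, adding P3
Closure: {P1, P3, P4, P5}.

P1, P3, P4, P5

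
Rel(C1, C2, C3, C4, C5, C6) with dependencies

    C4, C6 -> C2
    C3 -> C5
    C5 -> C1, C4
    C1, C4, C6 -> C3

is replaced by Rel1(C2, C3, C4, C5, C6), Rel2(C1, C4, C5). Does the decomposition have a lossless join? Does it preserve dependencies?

Lossless test: (C4, C5)⁺ = {C1, C4, C5}, which contains all of one fragment — lossless.
Dependency preservation: the restricted closure of {C1, C4, C6} across the fragments never reaches {C3}, so C1, C4, C6 → C3 cannot be enforced without a join — not preserved.

lossless but not dependency-preserving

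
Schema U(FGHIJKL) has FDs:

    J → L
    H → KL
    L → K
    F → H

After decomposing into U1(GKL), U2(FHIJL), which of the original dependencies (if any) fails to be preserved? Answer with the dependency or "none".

none

J → L lies within U2.
H → KL: restricted closure across fragments reaches KL.
L → K lies within U1.
F → H lies within U2.
Every dependency is enforceable on the fragments, so the decomposition is dependency-preserving.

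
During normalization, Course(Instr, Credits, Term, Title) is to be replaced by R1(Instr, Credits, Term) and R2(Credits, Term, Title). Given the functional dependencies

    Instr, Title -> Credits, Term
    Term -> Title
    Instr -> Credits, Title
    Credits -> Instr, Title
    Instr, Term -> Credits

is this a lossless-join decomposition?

Common attributes: R1 ∩ R2 = {Credits, Term}.
Closure of {Credits, Term}: Term → Title applies, adding Title; Credits → Instr, Title applies, adding Instr. So (Credits, Term)⁺ = {Instr, Credits, Term, Title}.
This closure contains every attribute of R1, so R1 ∩ R2 → R1. The join is lossless.

Yes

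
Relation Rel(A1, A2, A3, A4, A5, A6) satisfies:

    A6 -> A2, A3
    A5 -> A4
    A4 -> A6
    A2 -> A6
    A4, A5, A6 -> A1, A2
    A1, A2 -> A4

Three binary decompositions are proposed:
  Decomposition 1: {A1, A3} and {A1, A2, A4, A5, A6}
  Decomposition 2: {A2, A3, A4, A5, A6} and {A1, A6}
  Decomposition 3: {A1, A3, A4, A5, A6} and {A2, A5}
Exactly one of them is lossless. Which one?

Decomposition 3

Decomposition 1: common = {A1}, closure = {A1} → lossy.
Decomposition 2: common = {A6}, closure = {A2, A3, A6} → lossy.
Decomposition 3: common = {A5}, closure = {A1, A2, A3, A4, A5, A6} → lossless.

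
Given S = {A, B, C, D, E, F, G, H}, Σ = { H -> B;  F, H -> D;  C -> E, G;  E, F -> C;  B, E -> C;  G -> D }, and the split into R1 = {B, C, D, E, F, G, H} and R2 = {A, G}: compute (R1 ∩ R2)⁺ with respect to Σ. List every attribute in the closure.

R1 ∩ R2 = {G}.
G → D applies, adding D
Closure: {D, G}.

D, G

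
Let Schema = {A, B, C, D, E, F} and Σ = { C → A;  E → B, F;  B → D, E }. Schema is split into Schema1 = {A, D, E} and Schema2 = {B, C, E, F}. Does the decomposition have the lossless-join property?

Common attributes: Schema1 ∩ Schema2 = {E}.
Closure of {E}: E → B, F applies, adding B, F; B → D, E applies, adding D. So (E)⁺ = {B, D, E, F}.
The closure contains neither all of Schema1 = {A, D, E} nor all of Schema2 = {B, C, E, F}, so the common attributes are not a superkey of either fragment. The join is lossy.

No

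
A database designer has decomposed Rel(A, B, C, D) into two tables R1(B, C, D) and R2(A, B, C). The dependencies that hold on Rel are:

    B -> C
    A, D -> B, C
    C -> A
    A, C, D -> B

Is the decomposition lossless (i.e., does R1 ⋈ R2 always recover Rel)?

Yes

Common attributes: R1 ∩ R2 = {B, C}.
Closure of {B, C}: C → A applies, adding A. So (B, C)⁺ = {A, B, C}.
This closure contains every attribute of R2, so R1 ∩ R2 → R2. The join is lossless.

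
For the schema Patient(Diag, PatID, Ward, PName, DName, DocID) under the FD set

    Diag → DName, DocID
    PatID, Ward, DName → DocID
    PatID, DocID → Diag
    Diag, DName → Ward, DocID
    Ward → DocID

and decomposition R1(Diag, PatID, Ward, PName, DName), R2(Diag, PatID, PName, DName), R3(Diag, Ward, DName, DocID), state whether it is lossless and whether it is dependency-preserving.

Lossless test (chase): Rows 1 and 2 agree on Diag; apply Diag→DName, DocID and equate their DName, DocID entries. Rows 1 and 3 agree on Diag; apply Diag→DName, DocID and equate their DName, DocID entries. Rows 1 and 2 agree on Diag, DName; apply Diag, DName→Ward, DocID and equate their Ward, DocID entries. Row 1 is now all distinguished symbols — the join is lossless.
Dependency preservation: the restricted closure of {PatID, DocID} across the fragments never reaches {Diag}, so PatID, DocID → Diag cannot be enforced without a join — not preserved.

lossless but not dependency-preserving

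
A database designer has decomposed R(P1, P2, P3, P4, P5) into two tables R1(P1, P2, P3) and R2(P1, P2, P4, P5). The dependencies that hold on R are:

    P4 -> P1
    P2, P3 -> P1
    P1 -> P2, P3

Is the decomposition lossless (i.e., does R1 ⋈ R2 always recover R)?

Yes

Common attributes: R1 ∩ R2 = {P1, P2}.
Closure of {P1, P2}: P1 → P2, P3 applies, adding P3. So (P1, P2)⁺ = {P1, P2, P3}.
This closure contains every attribute of R1, so R1 ∩ R2 → R1. The join is lossless.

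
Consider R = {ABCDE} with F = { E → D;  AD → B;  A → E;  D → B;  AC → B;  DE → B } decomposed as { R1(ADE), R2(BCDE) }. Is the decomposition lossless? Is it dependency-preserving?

lossy but dependency-preserving

Lossless test: (DE)⁺ = {BDE}, which is a superkey of neither fragment — lossy.
Dependency preservation: AD → B; AC → B are not contained in any single fragment, but the restricted closure of each left-hand side across the fragments still reaches the right-hand side; the remaining FDs each lie inside some fragment. All dependencies are preserved.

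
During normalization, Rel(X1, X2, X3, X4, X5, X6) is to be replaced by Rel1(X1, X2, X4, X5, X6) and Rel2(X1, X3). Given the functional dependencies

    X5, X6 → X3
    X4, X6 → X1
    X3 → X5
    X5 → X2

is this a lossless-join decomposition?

No

Common attributes: Rel1 ∩ Rel2 = {X1}.
No dependency enlarges {X1}, so (X1)⁺ = {X1}.
The closure contains neither all of Rel1 = {X1, X2, X4, X5, X6} nor all of Rel2 = {X1, X3}, so the common attributes are not a superkey of either fragment. The join is lossy.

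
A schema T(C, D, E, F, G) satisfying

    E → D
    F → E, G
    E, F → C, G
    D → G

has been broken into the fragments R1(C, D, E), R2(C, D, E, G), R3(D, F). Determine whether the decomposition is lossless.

Chase test. Columns are C, D, E, F, G; row i has aⱼ where attribute j ∈ Ri, else bᵢⱼ.
Initial tableau (one row per fragment):
  row 1: a1 a2 a3 b14 b15
  row 2: a1 a2 a3 b24 a5
  row 3: b31 a2 b33 a4 b35
Rows 1 and 2 agree on D; apply D→G and equate their G entries.
Rows 1 and 3 agree on D; apply D→G and equate their G entries.
No row becomes fully distinguished — the join is lossy.

No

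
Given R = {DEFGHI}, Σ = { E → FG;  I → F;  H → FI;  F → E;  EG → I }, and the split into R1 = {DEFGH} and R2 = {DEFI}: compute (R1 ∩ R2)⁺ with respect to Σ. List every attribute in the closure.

DEFGI

R1 ∩ R2 = {DEF}.
E → FG applies, adding G
EG → I applies, adding I
Closure: {DEFGI}.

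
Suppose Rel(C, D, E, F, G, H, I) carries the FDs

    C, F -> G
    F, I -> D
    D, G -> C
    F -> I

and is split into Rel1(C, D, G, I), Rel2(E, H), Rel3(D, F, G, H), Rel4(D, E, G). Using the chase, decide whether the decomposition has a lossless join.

No

Chase test. Columns are C, D, E, F, G, H, I; row i has aⱼ where attribute j ∈ Reli, else bᵢⱼ.
Initial tableau (one row per fragment):
  row 1: a1 a2 b13 b14 a5 b16 a7
  row 2: b21 b22 a3 b24 b25 a6 b27
  row 3: b31 a2 b33 a4 a5 a6 b37
  row 4: b41 a2 a3 b44 a5 b46 b47
Rows 1 and 3 agree on D, G; apply D, G→C and equate their C entries.
Rows 1 and 4 agree on D, G; apply D, G→C and equate their C entries.
No row becomes fully distinguished — the join is lossy.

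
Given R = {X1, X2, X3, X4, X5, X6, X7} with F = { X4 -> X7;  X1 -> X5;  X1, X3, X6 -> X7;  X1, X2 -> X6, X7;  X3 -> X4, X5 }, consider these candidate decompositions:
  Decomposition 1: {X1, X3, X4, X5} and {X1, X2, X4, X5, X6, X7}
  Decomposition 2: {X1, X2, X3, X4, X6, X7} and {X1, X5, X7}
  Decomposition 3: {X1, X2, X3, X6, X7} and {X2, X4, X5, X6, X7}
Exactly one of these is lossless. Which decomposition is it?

Decomposition 1: common = {X1, X4, X5}, closure = {X1, X4, X5, X7} → lossy.
Decomposition 2: common = {X1, X7}, closure = {X1, X5, X7} → lossless.
Decomposition 3: common = {X2, X6, X7}, closure = {X2, X6, X7} → lossy.

Decomposition 2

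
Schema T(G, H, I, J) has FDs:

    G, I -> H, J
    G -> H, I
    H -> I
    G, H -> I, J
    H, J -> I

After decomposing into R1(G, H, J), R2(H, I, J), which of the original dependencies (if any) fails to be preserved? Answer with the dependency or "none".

none

G, I → H, J: restricted closure across fragments reaches H, J.
G → H, I: restricted closure across fragments reaches H, I.
H → I lies within R2.
G, H → I, J: restricted closure across fragments reaches I, J.
H, J → I lies within R2.
Every dependency is enforceable on the fragments, so the decomposition is dependency-preserving.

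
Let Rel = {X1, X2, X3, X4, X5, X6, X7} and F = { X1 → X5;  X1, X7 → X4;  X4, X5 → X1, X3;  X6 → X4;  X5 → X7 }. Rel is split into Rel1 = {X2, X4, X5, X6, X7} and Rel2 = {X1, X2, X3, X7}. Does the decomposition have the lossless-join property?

No

Common attributes: Rel1 ∩ Rel2 = {X2, X7}.
No dependency enlarges {X2, X7}, so (X2, X7)⁺ = {X2, X7}.
The closure contains neither all of Rel1 = {X2, X4, X5, X6, X7} nor all of Rel2 = {X1, X2, X3, X7}, so the common attributes are not a superkey of either fragment. The join is lossy.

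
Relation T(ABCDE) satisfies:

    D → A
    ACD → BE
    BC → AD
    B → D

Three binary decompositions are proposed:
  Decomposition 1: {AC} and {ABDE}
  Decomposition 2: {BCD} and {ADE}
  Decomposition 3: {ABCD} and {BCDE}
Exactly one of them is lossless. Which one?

Decomposition 1: common = {A}, closure = {A} → lossy.
Decomposition 2: common = {D}, closure = {AD} → lossy.
Decomposition 3: common = {BCD}, closure = {ABCDE} → lossless.

Decomposition 3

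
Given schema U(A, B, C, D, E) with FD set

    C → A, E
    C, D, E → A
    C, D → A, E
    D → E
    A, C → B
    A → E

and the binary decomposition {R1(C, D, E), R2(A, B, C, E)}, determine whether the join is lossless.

Common attributes: R1 ∩ R2 = {C, E}.
Closure of {C, E}: C → A, E applies, adding A; A, C → B applies, adding B. So (C, E)⁺ = {A, B, C, E}.
This closure contains every attribute of R2, so R1 ∩ R2 → R2. The join is lossless.

Yes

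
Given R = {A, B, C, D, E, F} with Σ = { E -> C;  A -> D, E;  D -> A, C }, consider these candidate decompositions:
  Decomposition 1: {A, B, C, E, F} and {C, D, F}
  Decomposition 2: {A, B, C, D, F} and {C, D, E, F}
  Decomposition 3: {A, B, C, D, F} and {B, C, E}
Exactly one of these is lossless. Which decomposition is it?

Decomposition 1: common = {C, F}, closure = {C, F} → lossy.
Decomposition 2: common = {C, D, F}, closure = {A, C, D, E, F} → lossless.
Decomposition 3: common = {B, C}, closure = {B, C} → lossy.

Decomposition 2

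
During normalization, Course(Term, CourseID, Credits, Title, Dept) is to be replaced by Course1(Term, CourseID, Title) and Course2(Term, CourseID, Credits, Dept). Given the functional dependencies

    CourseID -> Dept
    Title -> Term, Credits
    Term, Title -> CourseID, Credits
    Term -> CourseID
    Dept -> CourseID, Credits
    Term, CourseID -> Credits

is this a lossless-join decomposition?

Common attributes: Course1 ∩ Course2 = {Term, CourseID}.
Closure of {Term, CourseID}: CourseID → Dept applies, adding Dept; Dept → CourseID, Credits applies, adding Credits. So (Term, CourseID)⁺ = {Term, CourseID, Credits, Dept}.
This closure contains every attribute of Course2, so Course1 ∩ Course2 → Course2. The join is lossless.

Yes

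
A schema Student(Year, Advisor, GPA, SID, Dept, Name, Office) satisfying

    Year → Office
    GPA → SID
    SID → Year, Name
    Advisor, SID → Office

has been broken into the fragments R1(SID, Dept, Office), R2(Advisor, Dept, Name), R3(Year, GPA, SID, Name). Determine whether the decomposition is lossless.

Chase test. Columns are Year, Advisor, GPA, SID, Dept, Name, Office; row i has aⱼ where attribute j ∈ Ri, else bᵢⱼ.
Initial tableau (one row per fragment):
  row 1: b11 b12 b13 a4 a5 b16 a7
  row 2: b21 a2 b23 b24 a5 a6 b27
  row 3: a1 b32 a3 a4 b35 a6 b37
Rows 1 and 3 agree on SID; apply SID→Year, Name and equate their Year, Name entries.
Rows 1 and 3 agree on Year; apply Year→Office and equate their Office entries.
No row becomes fully distinguished — the join is lossy.

No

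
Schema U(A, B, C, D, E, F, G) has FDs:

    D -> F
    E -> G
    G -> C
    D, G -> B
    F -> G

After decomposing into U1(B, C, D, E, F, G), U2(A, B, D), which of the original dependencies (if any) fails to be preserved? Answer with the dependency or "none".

none

D → F lies within U1.
E → G lies within U1.
G → C lies within U1.
D, G → B lies within U1.
F → G lies within U1.
Every dependency is enforceable on the fragments, so the decomposition is dependency-preserving.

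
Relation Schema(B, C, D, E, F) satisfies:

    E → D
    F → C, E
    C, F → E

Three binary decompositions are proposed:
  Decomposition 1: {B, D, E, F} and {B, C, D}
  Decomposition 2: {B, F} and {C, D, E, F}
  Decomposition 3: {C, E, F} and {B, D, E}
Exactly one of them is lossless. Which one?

Decomposition 2

Decomposition 1: common = {B, D}, closure = {B, D} → lossy.
Decomposition 2: common = {F}, closure = {C, D, E, F} → lossless.
Decomposition 3: common = {E}, closure = {D, E} → lossy.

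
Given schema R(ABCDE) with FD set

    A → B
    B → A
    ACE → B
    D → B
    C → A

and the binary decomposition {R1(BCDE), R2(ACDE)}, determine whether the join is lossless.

Yes

Common attributes: R1 ∩ R2 = {CDE}.
Closure of {CDE}: D → B applies, adding B; C → A applies, adding A. So (CDE)⁺ = {ABCDE}.
This closure contains every attribute of R1, so R1 ∩ R2 → R1. The join is lossless.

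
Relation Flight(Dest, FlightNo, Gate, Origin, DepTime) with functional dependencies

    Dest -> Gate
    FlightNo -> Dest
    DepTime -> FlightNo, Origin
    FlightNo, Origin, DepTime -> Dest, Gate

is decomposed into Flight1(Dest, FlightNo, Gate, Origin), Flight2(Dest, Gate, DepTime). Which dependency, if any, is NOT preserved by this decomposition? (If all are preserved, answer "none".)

DepTime -> FlightNo, Origin

Check DepTime → FlightNo, Origin: no single fragment contains all of {FlightNo, Origin, DepTime}, and the restricted closure of {DepTime} across the fragments never reaches {FlightNo, Origin}.
Dest → Gate is preserved.
FlightNo → Dest is preserved.
FlightNo, Origin, DepTime → Dest, Gate is preserved.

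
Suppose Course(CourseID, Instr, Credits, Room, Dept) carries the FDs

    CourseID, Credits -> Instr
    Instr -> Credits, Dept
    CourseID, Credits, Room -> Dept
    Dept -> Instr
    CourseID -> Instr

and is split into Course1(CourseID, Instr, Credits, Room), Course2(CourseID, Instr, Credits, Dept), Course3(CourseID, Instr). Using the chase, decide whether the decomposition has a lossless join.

Yes

Chase test. Columns are CourseID, Instr, Credits, Room, Dept; row i has aⱼ where attribute j ∈ Coursei, else bᵢⱼ.
Initial tableau (one row per fragment):
  row 1: a1 a2 a3 a4 b15
  row 2: a1 a2 a3 b24 a5
  row 3: a1 a2 b33 b34 b35
Rows 1 and 2 agree on Instr; apply Instr→Credits, Dept and equate their Credits, Dept entries.
Rows 1 and 3 agree on Instr; apply Instr→Credits, Dept and equate their Credits, Dept entries.
Row 1 is now all distinguished symbols — the join is lossless.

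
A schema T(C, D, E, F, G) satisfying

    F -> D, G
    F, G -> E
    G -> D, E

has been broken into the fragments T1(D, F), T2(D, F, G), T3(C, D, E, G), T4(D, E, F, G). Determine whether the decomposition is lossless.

No

Chase test. Columns are C, D, E, F, G; row i has aⱼ where attribute j ∈ Ti, else bᵢⱼ.
Initial tableau (one row per fragment):
  row 1: b11 a2 b13 a4 b15
  row 2: b21 a2 b23 a4 a5
  row 3: a1 a2 a3 b34 a5
  row 4: b41 a2 a3 a4 a5
Rows 1 and 2 agree on F; apply F→D, G and equate their D, G entries.
Rows 1 and 2 agree on F, G; apply F, G→E and equate their E entries.
Rows 1 and 4 agree on F, G; apply F, G→E and equate their E entries.
No row becomes fully distinguished — the join is lossy.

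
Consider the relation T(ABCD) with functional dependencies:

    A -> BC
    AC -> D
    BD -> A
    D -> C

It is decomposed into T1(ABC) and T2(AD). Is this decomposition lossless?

Yes

Common attributes: T1 ∩ T2 = {A}.
Closure of {A}: A → BC applies, adding BC; AC → D applies, adding D. So (A)⁺ = {ABCD}.
This closure contains every attribute of T1, so T1 ∩ T2 → T1. The join is lossless.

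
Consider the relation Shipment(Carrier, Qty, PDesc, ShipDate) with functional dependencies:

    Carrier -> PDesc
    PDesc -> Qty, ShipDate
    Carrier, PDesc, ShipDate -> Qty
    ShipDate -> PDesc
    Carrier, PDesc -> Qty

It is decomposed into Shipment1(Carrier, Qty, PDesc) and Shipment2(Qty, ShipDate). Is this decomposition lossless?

No

Common attributes: Shipment1 ∩ Shipment2 = {Qty}.
No dependency enlarges {Qty}, so (Qty)⁺ = {Qty}.
The closure contains neither all of Shipment1 = {Carrier, Qty, PDesc} nor all of Shipment2 = {Qty, ShipDate}, so the common attributes are not a superkey of either fragment. The join is lossy.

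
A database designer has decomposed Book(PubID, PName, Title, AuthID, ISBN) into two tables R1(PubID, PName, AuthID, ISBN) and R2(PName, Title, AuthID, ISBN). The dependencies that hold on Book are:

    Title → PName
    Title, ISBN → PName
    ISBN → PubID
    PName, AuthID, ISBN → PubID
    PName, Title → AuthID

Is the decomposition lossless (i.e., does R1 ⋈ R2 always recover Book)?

Common attributes: R1 ∩ R2 = {PName, AuthID, ISBN}.
Closure of {PName, AuthID, ISBN}: ISBN → PubID applies, adding PubID. So (PName, AuthID, ISBN)⁺ = {PubID, PName, AuthID, ISBN}.
This closure contains every attribute of R1, so R1 ∩ R2 → R1. The join is lossless.

Yes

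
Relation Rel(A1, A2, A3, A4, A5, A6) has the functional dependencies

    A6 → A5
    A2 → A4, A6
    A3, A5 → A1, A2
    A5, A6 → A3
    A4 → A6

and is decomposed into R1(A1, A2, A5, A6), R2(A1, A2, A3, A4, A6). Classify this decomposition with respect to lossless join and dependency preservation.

Lossless test: (A1, A2, A6)⁺ = {A1, A2, A3, A4, A5, A6}, which contains all of one fragment — lossless.
Dependency preservation: the restricted closure of {A3, A5} across the fragments never reaches {A1, A2}, so A3, A5 → A1, A2 cannot be enforced without a join — not preserved.

lossless but not dependency-preserving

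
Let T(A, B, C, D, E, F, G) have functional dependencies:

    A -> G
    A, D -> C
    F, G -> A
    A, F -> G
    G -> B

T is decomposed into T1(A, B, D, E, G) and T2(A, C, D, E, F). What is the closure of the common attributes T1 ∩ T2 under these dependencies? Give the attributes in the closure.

A, B, C, D, E, G

T1 ∩ T2 = {A, D, E}.
A → G applies, adding G
A, D → C applies, adding C
G → B applies, adding B
Closure: {A, B, C, D, E, G}.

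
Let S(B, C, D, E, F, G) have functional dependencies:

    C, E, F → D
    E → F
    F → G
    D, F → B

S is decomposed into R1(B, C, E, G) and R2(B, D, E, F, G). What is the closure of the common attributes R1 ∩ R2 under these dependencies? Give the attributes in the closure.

B, E, F, G

R1 ∩ R2 = {B, E, G}.
E → F applies, adding F
Closure: {B, E, F, G}.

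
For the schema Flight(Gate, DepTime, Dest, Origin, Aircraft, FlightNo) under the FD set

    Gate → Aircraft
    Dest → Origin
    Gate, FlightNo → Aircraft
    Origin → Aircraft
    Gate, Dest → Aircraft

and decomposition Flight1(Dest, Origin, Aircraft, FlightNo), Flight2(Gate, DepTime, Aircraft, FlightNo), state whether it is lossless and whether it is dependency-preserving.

lossy but dependency-preserving

Lossless test: (Aircraft, FlightNo)⁺ = {Aircraft, FlightNo}, which is a superkey of neither fragment — lossy.
Dependency preservation: Gate, Dest → Aircraft is not contained in any single fragment, but the restricted closure of its left-hand side across the fragments still reaches the right-hand side; the remaining FDs each lie inside some fragment. All dependencies are preserved.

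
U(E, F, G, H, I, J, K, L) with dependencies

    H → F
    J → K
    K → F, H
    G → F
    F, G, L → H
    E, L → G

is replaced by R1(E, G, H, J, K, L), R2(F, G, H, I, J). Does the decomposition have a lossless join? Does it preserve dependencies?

lossy but dependency-preserving

Lossless test: (G, H, J)⁺ = {F, G, H, J, K}, which is a superkey of neither fragment — lossy.
Dependency preservation: K → F, H; F, G, L → H are not contained in any single fragment, but the restricted closure of each left-hand side across the fragments still reaches the right-hand side; the remaining FDs each lie inside some fragment. All dependencies are preserved.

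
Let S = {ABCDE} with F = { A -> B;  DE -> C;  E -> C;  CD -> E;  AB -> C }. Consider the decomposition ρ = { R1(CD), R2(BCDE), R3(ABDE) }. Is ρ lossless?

Chase test. Columns are ABCDE; row i has aⱼ where attribute j ∈ Ri, else bᵢⱼ.
Initial tableau (one row per fragment):
  row 1: b11 b12 a3 a4 b15
  row 2: b21 a2 a3 a4 a5
  row 3: a1 a2 b33 a4 a5
Rows 2 and 3 agree on DE; apply DE→C and equate their C entries.
Rows 1 and 2 agree on CD; apply CD→E and equate their E entries.
Row 3 is now all distinguished symbols — the join is lossless.

Yes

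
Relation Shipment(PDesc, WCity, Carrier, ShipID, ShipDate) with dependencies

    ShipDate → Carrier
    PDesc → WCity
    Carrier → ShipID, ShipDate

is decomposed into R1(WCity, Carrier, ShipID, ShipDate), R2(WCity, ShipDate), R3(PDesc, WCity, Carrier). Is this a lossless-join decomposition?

Yes

Chase test. Columns are PDesc, WCity, Carrier, ShipID, ShipDate; row i has aⱼ where attribute j ∈ Ri, else bᵢⱼ.
Initial tableau (one row per fragment):
  row 1: b11 a2 a3 a4 a5
  row 2: b21 a2 b23 b24 a5
  row 3: a1 a2 a3 b34 b35
Rows 1 and 2 agree on ShipDate; apply ShipDate→Carrier and equate their Carrier entries.
Rows 1 and 2 agree on Carrier; apply Carrier→ShipID, ShipDate and equate their ShipID, ShipDate entries.
Rows 1 and 3 agree on Carrier; apply Carrier→ShipID, ShipDate and equate their ShipID, ShipDate entries.
Row 3 is now all distinguished symbols — the join is lossless.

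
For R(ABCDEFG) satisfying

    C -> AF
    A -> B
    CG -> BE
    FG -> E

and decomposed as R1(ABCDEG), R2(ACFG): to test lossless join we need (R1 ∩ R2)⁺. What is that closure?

ABCEFG

R1 ∩ R2 = {ACG}.
C → AF applies, adding F
A → B applies, adding B
CG → BE applies, adding E
Closure: {ABCEFG}.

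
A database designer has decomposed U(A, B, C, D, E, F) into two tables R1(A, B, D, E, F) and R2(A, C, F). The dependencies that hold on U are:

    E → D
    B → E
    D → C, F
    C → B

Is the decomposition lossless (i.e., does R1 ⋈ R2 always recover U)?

Common attributes: R1 ∩ R2 = {A, F}.
No dependency enlarges {A, F}, so (A, F)⁺ = {A, F}.
The closure contains neither all of R1 = {A, B, D, E, F} nor all of R2 = {A, C, F}, so the common attributes are not a superkey of either fragment. The join is lossy.

No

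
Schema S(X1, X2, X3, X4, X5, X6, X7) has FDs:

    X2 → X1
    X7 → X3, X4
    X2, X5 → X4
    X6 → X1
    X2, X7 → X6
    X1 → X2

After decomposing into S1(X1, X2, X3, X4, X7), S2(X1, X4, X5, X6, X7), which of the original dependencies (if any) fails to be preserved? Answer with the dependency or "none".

none

X2 → X1 lies within S1.
X7 → X3, X4 lies within S1.
X2, X5 → X4: restricted closure across fragments reaches X4.
X6 → X1 lies within S2.
X2, X7 → X6: restricted closure across fragments reaches X6.
X1 → X2 lies within S1.
Every dependency is enforceable on the fragments, so the decomposition is dependency-preserving.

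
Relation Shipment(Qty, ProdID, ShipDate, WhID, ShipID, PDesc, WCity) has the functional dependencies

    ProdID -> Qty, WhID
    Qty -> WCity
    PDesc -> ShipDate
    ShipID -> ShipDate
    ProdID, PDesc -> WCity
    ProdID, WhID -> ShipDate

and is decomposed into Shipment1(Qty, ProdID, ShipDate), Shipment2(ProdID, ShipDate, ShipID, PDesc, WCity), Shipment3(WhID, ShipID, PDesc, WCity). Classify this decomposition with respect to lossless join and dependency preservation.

lossy and not dependency-preserving

Lossless test (chase): Rows 1 and 2 agree on ProdID; apply ProdID→Qty, WhID and equate their Qty, WhID entries. Rows 1 and 2 agree on Qty; apply Qty→WCity and equate their WCity entries. Rows 2 and 3 agree on PDesc; apply PDesc→ShipDate and equate their ShipDate entries. No row becomes fully distinguished — the join is lossy.
Dependency preservation: the restricted closure of {ProdID} across the fragments never reaches {Qty, WhID}, so ProdID → Qty, WhID cannot be enforced without a join — not preserved.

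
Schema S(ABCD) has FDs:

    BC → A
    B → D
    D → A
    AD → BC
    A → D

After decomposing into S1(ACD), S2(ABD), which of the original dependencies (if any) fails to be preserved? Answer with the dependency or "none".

none

BC → A: restricted closure across fragments reaches A.
B → D lies within S2.
D → A lies within S1.
AD → BC: restricted closure across fragments reaches BC.
A → D lies within S1.
Every dependency is enforceable on the fragments, so the decomposition is dependency-preserving.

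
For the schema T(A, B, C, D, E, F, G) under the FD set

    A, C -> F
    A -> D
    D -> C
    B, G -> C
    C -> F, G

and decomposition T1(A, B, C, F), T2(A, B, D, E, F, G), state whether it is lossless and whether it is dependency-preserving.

lossless but not dependency-preserving

Lossless test: (A, B, F)⁺ = {A, B, C, D, F, G}, which contains all of one fragment — lossless.
Dependency preservation: the restricted closure of {D} across the fragments never reaches {C}, so D → C cannot be enforced without a join — not preserved.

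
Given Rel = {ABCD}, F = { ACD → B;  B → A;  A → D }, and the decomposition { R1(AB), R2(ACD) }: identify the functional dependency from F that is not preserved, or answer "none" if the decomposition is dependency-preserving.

Check ACD → B: no single fragment contains all of {ABCD}, and the restricted closure of {ACD} across the fragments never reaches {B}.
B → A is preserved.
A → D is preserved.

ACD → B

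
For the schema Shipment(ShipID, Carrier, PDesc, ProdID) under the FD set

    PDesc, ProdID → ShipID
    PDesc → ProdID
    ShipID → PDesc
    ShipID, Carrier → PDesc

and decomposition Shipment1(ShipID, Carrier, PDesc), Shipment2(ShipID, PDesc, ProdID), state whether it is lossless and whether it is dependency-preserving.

Lossless test: (ShipID, PDesc)⁺ = {ShipID, PDesc, ProdID}, which contains all of one fragment — lossless.
Dependency preservation: every FD's attributes lie within a single fragment, so each can be enforced locally — preserved.

lossless and dependency-preserving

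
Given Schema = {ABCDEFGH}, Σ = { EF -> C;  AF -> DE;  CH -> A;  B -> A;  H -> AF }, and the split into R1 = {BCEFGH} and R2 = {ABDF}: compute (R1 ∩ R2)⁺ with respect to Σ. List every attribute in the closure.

R1 ∩ R2 = {BF}.
B → A applies, adding A
AF → DE applies, adding DE
EF → C applies, adding C
Closure: {ABCDEF}.

ABCDEF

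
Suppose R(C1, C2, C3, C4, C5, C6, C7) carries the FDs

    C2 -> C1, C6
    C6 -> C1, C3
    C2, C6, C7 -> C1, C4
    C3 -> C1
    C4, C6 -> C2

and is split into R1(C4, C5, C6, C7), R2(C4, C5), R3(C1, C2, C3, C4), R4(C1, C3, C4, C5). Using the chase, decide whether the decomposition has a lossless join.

Chase test. Columns are C1, C2, C3, C4, C5, C6, C7; row i has aⱼ where attribute j ∈ Ri, else bᵢⱼ.
Initial tableau (one row per fragment):
  row 1: b11 b12 b13 a4 a5 a6 a7
  row 2: b21 b22 b23 a4 a5 b26 b27
  row 3: a1 a2 a3 a4 b35 b36 b37
  row 4: a1 b42 a3 a4 a5 b46 b47
No row becomes fully distinguished — the join is lossy.

No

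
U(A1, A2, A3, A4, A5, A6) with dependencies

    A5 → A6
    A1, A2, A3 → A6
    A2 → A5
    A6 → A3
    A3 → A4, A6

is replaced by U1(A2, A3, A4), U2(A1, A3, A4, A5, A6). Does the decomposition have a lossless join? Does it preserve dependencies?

Lossless test: (A3, A4)⁺ = {A3, A4, A6}, which is a superkey of neither fragment — lossy.
Dependency preservation: the restricted closure of {A2} across the fragments never reaches {A5}, so A2 → A5 cannot be enforced without a join — not preserved.

lossy and not dependency-preserving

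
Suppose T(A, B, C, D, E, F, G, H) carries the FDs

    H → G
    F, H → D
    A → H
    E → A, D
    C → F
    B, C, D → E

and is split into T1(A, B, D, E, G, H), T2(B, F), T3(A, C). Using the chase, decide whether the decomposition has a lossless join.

Chase test. Columns are A, B, C, D, E, F, G, H; row i has aⱼ where attribute j ∈ Ti, else bᵢⱼ.
Initial tableau (one row per fragment):
  row 1: a1 a2 b13 a4 a5 b16 a7 a8
  row 2: b21 a2 b23 b24 b25 a6 b27 b28
  row 3: a1 b32 a3 b34 b35 b36 b37 b38
Rows 1 and 3 agree on A; apply A→H and equate their H entries.
Rows 1 and 3 agree on H; apply H→G and equate their G entries.
No row becomes fully distinguished — the join is lossy.

No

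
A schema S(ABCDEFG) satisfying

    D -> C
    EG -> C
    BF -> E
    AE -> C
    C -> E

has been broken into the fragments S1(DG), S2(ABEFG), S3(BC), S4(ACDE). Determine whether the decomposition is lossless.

Chase test. Columns are ABCDEFG; row i has aⱼ where attribute j ∈ Si, else bᵢⱼ.
Initial tableau (one row per fragment):
  row 1: b11 b12 b13 a4 b15 b16 a7
  row 2: a1 a2 b23 b24 a5 a6 a7
  row 3: b31 a2 a3 b34 b35 b36 b37
  row 4: a1 b42 a3 a4 a5 b46 b47
Rows 1 and 4 agree on D; apply D→C and equate their C entries.
Rows 2 and 4 agree on AE; apply AE→C and equate their C entries.
Rows 1 and 2 agree on C; apply C→E and equate their E entries.
Rows 1 and 3 agree on C; apply C→E and equate their E entries.
No row becomes fully distinguished — the join is lossy.

No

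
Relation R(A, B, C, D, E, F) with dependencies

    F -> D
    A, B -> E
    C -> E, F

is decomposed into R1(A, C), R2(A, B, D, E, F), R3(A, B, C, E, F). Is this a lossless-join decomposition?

Chase test. Columns are A, B, C, D, E, F; row i has aⱼ where attribute j ∈ Ri, else bᵢⱼ.
Initial tableau (one row per fragment):
  row 1: a1 b12 a3 b14 b15 b16
  row 2: a1 a2 b23 a4 a5 a6
  row 3: a1 a2 a3 b34 a5 a6
Rows 2 and 3 agree on F; apply F→D and equate their D entries.
Rows 1 and 3 agree on C; apply C→E, F and equate their E, F entries.
Rows 1 and 2 agree on F; apply F→D and equate their D entries.
Row 3 is now all distinguished symbols — the join is lossless.

Yes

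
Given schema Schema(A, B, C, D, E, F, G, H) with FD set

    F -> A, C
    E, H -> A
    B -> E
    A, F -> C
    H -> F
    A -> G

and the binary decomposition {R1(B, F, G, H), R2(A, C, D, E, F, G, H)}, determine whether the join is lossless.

No

Common attributes: R1 ∩ R2 = {F, G, H}.
Closure of {F, G, H}: F → A, C applies, adding A, C. So (F, G, H)⁺ = {A, C, F, G, H}.
The closure contains neither all of R1 = {B, F, G, H} nor all of R2 = {A, C, D, E, F, G, H}, so the common attributes are not a superkey of either fragment. The join is lossy.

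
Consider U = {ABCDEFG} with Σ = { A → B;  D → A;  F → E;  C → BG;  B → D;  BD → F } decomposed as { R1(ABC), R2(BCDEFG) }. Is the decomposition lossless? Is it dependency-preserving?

Lossless test: (BC)⁺ = {ABCDEFG}, which contains all of one fragment — lossless.
Dependency preservation: D → A is not contained in any single fragment, but the restricted closure of its left-hand side across the fragments still reaches the right-hand side; the remaining FDs each lie inside some fragment. All dependencies are preserved.

lossless and dependency-preserving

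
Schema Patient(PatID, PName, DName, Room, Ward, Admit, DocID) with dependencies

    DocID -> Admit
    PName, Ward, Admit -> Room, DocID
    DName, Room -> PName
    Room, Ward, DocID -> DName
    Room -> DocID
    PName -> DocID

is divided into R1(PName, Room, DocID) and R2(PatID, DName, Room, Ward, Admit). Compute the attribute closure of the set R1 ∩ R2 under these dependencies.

Room, Admit, DocID

R1 ∩ R2 = {Room}.
Room → DocID applies, adding DocID
DocID → Admit applies, adding Admit
Closure: {Room, Admit, DocID}.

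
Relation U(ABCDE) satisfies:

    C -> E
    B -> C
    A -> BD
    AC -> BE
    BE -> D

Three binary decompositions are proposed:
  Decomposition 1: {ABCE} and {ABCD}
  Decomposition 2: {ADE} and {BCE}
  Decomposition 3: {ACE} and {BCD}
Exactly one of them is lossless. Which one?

Decomposition 1: common = {ABC}, closure = {ABCDE} → lossless.
Decomposition 2: common = {E}, closure = {E} → lossy.
Decomposition 3: common = {C}, closure = {CE} → lossy.

Decomposition 1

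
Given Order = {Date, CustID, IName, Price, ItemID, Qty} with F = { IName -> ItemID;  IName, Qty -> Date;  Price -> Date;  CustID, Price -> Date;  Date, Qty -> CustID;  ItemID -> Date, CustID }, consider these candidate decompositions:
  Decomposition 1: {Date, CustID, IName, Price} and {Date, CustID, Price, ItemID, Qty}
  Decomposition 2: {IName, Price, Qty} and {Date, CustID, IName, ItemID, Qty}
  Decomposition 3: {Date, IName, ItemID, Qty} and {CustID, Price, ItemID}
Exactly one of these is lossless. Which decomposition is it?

Decomposition 2

Decomposition 1: common = {Date, CustID, Price}, closure = {Date, CustID, Price} → lossy.
Decomposition 2: common = {IName, Qty}, closure = {Date, CustID, IName, ItemID, Qty} → lossless.
Decomposition 3: common = {ItemID}, closure = {Date, CustID, ItemID} → lossy.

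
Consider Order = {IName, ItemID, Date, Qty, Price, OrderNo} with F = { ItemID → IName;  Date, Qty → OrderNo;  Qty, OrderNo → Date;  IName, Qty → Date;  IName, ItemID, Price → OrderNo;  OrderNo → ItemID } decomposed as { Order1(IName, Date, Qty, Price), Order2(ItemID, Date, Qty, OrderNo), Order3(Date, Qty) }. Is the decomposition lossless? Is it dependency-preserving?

Lossless test (chase): Rows 1 and 2 agree on Date, Qty; apply Date, Qty→OrderNo and equate their OrderNo entries. Rows 1 and 3 agree on Date, Qty; apply Date, Qty→OrderNo and equate their OrderNo entries. Rows 1 and 2 agree on OrderNo; apply OrderNo→ItemID and equate their ItemID entries. Rows 1 and 3 agree on OrderNo; apply OrderNo→ItemID and equate their ItemID entries. Rows 1 and 2 agree on ItemID; apply ItemID→IName and equate their IName entries. Rows 1 and 3 agree on ItemID; apply ItemID→IName and equate their IName entries. Row 1 is now all distinguished symbols — the join is lossless.
Dependency preservation: the restricted closure of {ItemID} across the fragments never reaches {IName}, so ItemID → IName cannot be enforced without a join — not preserved.

lossless but not dependency-preserving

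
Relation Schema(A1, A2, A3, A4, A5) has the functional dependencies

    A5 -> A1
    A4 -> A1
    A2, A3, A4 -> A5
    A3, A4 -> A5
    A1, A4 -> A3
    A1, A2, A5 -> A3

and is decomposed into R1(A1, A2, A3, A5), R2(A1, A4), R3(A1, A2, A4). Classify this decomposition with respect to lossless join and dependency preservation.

lossy and not dependency-preserving

Lossless test (chase): Rows 2 and 3 agree on A1, A4; apply A1, A4→A3 and equate their A3 entries. Rows 2 and 3 agree on A3, A4; apply A3, A4→A5 and equate their A5 entries. No row becomes fully distinguished — the join is lossy.
Dependency preservation: the restricted closure of {A2, A3, A4} across the fragments never reaches {A5}, so A2, A3, A4 → A5 cannot be enforced without a join — not preserved.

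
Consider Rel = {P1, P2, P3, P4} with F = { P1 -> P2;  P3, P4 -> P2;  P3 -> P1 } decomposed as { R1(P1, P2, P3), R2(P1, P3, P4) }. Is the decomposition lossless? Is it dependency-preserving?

Lossless test: (P1, P3)⁺ = {P1, P2, P3}, which contains all of one fragment — lossless.
Dependency preservation: P3, P4 → P2 is not contained in any single fragment, but the restricted closure of its left-hand side across the fragments still reaches the right-hand side; the remaining FDs each lie inside some fragment. All dependencies are preserved.

lossless and dependency-preserving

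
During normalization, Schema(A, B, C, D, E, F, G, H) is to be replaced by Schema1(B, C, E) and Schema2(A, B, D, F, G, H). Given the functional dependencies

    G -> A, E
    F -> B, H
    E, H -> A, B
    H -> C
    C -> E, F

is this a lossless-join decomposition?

No

Common attributes: Schema1 ∩ Schema2 = {B}.
No dependency enlarges {B}, so (B)⁺ = {B}.
The closure contains neither all of Schema1 = {B, C, E} nor all of Schema2 = {A, B, D, F, G, H}, so the common attributes are not a superkey of either fragment. The join is lossy.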